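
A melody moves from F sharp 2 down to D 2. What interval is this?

Descending from F#2 to D2 is the same interval as ascending D2 to F#2.
D to F spans three letter names (D-E-F): a third.
D2 to F#2 is 4 semitones, matching the major third exactly, so the quality is major.

major third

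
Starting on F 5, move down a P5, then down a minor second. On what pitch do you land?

A perfect fifth down from F5 is Bb4.
Down a minor second from Bb4: A4 (1 semitone down).

A 4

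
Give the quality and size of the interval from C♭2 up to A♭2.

major 6th

C to A spans six letter names (C-D-E-F-G-A), so the interval is some kind of sixth.
Counting semitones, Cb2→Ab2 is 9, which is the major sixth.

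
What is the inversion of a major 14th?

minor 2nd

First reduce the compound major fourteenth to its simple form, a major seventh.
Interval numbers invert to sum to nine: 7 + 2 = 9, so a seventh inverts to a second.
Quality inverts too: major becomes minor. That makes the inversion a minor second.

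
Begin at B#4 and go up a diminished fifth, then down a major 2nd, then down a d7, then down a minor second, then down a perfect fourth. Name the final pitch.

Up a diminished fifth from B#4: F#5 (6 semitones up).
A major second down from F#5 is E5.
E5 down a diminished seventh → F##4 (9 semitones).
A minor second down from F##4 is E##4.
A perfect fourth down from E##4 is B##3.

B##3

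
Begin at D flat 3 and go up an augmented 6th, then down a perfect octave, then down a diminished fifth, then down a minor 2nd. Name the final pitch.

Up an augmented sixth from Db3: B3 (10 semitones up).
Down a perfect octave from B3: B2 (12 semitones down).
B2 down a diminished fifth → E#2 (6 semitones).
Down a minor second from E#2: D##2 (1 semitone down).

D double-sharp 2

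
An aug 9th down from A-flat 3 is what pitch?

G-double-flat 2

The ninth's letter: A down two letter names plus an octave → G.
An augmented ninth spans 15 semitones, so from Ab3 the target pitch is Gbb2.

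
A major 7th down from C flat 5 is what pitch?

D double-flat 4

Seven letter names down from C: D.
Moving 11 semitones down from Cb5 (the size of a major seventh) reaches Dbb4.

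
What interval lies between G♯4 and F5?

diminished seventh

G to F spans seven letter names (G-A-B-C-D-E-F), so the interval is some kind of seventh.
A major seventh would be 11 semitones; G#4 to F5 is 9, two semitones narrower, so the interval is diminished.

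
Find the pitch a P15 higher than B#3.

B#5

The letter stays B (same as the start), shifted two octaves up.
Moving 24 semitones up from B#3 (the size of a perfect fifteenth) reaches B#5.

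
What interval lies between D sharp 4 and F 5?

diminished tenth

D to F spans three letter names (D-E-F), plus an octave: a tenth.
D#4 to F5 spans 14 semitones — two semitones narrower than the major tenth (16) — giving a diminished tenth.
(Equivalently, a compound diminished third: a diminished third plus an octave.)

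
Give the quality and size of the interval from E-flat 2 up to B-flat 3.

perfect 12th

E to B spans five letter names (E-F-G-A-B), plus an octave — that makes it a twelfth of some quality.
Counting semitones, Eb2→Bb3 is 19, which is the perfect twelfth.
(Equivalently, a compound perfect fifth: a perfect fifth plus an octave.)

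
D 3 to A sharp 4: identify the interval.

D to A spans five letter names (D-E-F-G-A), plus an octave: a twelfth.
D3 to A#4 spans 20 semitones — one semitone wider than the perfect twelfth (19) — giving an augmented twelfth.
(Equivalently, a compound augmented fifth: an augmented fifth plus an octave.)

augmented 12th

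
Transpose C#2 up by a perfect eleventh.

F#3

The eleventh's letter: C up four letter names plus an octave → F.
A perfect eleventh spans 17 semitones, so from C#2 the target pitch is F#3.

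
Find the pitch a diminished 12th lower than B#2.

Counting five letter names plus an octave down from B lands on E.
Moving 18 semitones down from B#2 (the size of a diminished twelfth) reaches E##1.

E##1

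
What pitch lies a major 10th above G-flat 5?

B-flat 6

Counting three letter names plus an octave up from G lands on B.
A major tenth is 16 semitones; 16 semitones up from Gb5 gives Bb6.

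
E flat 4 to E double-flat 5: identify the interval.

E to E is the same letter name, plus an octave: an octave.
Eb4 to Ebb5 spans 11 semitones — one semitone narrower than the perfect octave (12) — giving a diminished octave.

diminished octave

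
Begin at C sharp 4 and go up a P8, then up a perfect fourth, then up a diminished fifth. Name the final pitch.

C 6

C#4 up a perfect octave → C#5 (12 semitones).
Up a perfect fourth from C#5: F#5 (5 semitones up).
A diminished fifth up from F#5 is C6.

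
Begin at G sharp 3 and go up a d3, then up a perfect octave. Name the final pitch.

G#3 up a diminished third → Bb3 (2 semitones).
A perfect octave up from Bb3 is Bb4.

B flat 4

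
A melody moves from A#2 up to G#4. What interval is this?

minor fourteenth

A to G spans seven letter names (A-B-C-D-E-F-G), plus an octave: a fourteenth.
At 22 semitones, A#2→G#4 falls one short of a major fourteenth: minor.
(Equivalently, a compound minor seventh: a minor seventh plus an octave.)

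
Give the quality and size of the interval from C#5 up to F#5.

C to F spans four letter names (C-D-E-F) — that makes it a fourth of some quality.
C#5 to F#5 is 5 semitones, matching the perfect fourth exactly, so the quality is perfect.

perfect fourth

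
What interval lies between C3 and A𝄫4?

C to A spans six letter names (C-D-E-F-G-A), plus an octave: a thirteenth.
A major thirteenth would be 21 semitones; C3 to Abb4 is 19, two semitones narrower, so the interval is diminished.
(Equivalently, a compound diminished sixth: a diminished sixth plus an octave.)

diminished 13th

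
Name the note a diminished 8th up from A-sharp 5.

For an octave the letter name doesn't change: still A, an octave up.
A diminished octave is 11 semitones; 11 semitones up from A#5 gives A6.

A 6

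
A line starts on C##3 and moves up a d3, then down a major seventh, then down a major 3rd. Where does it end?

Db2

Up a diminished third from C##3: E3 (2 semitones up).
E3 down a major seventh → F2 (11 semitones).
A major third down from F2 is Db2.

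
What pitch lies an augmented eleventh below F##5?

Counting four letter names plus an octave down from F lands on C.
An augmented eleventh is 18 semitones; 18 semitones down from F##5 gives C#4.

C#4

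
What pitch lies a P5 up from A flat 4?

E flat 5

The fifth takes the letter from A up to E.
A perfect fifth spans 7 semitones, so from Ab4 the target pitch is Eb5.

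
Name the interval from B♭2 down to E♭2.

Descending from Bb2 to Eb2 is the same interval as ascending Eb2 to Bb2.
E to B spans five letter names (E-F-G-A-B): a fifth.
Eb2 to Bb2 is 7 semitones, matching the perfect fifth exactly, so the quality is perfect.

perfect fifth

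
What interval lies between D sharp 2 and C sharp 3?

D to C spans seven letter names (D-E-F-G-A-B-C): a seventh.
A major seventh would be 11 semitones, but D#2 to C#3 is 10 — one semitone narrower, making it a minor seventh.

minor 7th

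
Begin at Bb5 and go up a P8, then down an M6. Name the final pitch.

Db6

Bb5 up a perfect octave → Bb6 (12 semitones).
Down a major sixth from Bb6: Db6 (9 semitones down).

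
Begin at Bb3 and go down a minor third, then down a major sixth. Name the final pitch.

Bb2

A minor third down from Bb3 is G3.
A major sixth down from G3 is Bb2.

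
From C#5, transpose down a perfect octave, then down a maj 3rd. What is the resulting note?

A3

A perfect octave down from C#5 is C#4.
A major third down from C#4 is A3.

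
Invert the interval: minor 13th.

major 3rd

First reduce the compound minor thirteenth to its simple form, a minor sixth.
Interval numbers invert to sum to nine: 6 + 3 = 9, so a sixth inverts to a third.
And minor becomes major under inversion, so we get a major third.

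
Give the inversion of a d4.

A5

Inverted interval numbers add to nine, so a fourth pairs with a fifth (4 + 5 = 9).
Quality inverts too: diminished becomes augmented. That makes the inversion an augmented fifth.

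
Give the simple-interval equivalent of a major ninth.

M2

Take out an octave (7 from the number): 9 − 7 = 2.
That makes a major ninth a compound major second — an octave plus a major second.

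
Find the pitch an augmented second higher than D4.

Two letter names up from D: E.
An augmented second spans 3 semitones, so from D4 the target pitch is E#4.

E#4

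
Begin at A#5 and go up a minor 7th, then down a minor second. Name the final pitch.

F##6

Up a minor seventh from A#5: G#6 (10 semitones up).
A minor second down from G#6 is F##6.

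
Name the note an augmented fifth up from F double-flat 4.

Five letter names up from F: C.
Moving 8 semitones up from Fbb4 (the size of an augmented fifth) reaches Cb5.

C flat 5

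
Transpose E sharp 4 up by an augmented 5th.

B double-sharp 4

Counting five letter names up from E lands on B.
An augmented fifth is 8 semitones; 8 semitones up from E#4 gives B##4.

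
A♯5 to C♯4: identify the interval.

Descending from A#5 to C#4 is the same interval as ascending C#4 to A#5.
C to A spans six letter names (C-D-E-F-G-A), plus an octave — that makes it a thirteenth of some quality.
The major thirteenth spans 21 semitones, and C#4 to A#5 is exactly 21 semitones — so this is a major thirteenth.
(Equivalently, a compound major sixth: a major sixth plus an octave.)

major thirteenth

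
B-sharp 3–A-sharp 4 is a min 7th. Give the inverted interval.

Inverted interval numbers add to nine, so a seventh pairs with a second (7 + 2 = 9).
The quality also flips — minor becomes major — giving a major second.

M2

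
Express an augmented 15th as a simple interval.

augmented octave

Each octave removed subtracts seven from the number: 15 − 7 = 8.
That makes an augmented fifteenth a compound augmented octave — an octave plus an augmented octave.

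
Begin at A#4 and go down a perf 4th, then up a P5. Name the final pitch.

A perfect fourth down from A#4 is E#4.
E#4 up a perfect fifth → B#4 (7 semitones).

B#4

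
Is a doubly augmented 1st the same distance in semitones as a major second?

Yes

A doubly augmented unison = 2 semitones = a major second; enharmonically equal.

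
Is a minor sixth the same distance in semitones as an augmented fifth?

Yes

Both span 8 semitones: a minor sixth and an augmented fifth are the same chromatic distance.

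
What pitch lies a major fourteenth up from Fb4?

Eb6

Seven letters up from F (plus an octave) reaches E.
Moving 23 semitones up from Fb4 (the size of a major fourteenth) reaches Eb6.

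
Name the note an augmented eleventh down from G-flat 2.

Four letters down from G (plus an octave) reaches D.
Moving 18 semitones down from Gb2 (the size of an augmented eleventh) reaches Dbb1.

D-double-flat 1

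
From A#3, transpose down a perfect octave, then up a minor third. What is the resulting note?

Down a perfect octave from A#3: A#2 (12 semitones down).
A minor third up from A#2 is C#3.

C#3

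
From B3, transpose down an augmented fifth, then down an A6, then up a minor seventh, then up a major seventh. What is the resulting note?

Down an augmented fifth from B3: Eb3 (8 semitones down).
An augmented sixth down from Eb3 is Gbb2.
Up a minor seventh from Gbb2: Fbb3 (10 semitones up).
Up a major seventh from Fbb3: Ebb4 (11 semitones up).

Ebb4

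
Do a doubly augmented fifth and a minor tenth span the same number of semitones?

No

A doubly augmented fifth spans 9 semitones; a minor tenth spans 15 semitones. They differ by 6.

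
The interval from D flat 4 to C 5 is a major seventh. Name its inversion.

minor second

The rule of nine gives the new number: 9 − 7 = 2, so a seventh becomes a second.
Quality inverts too: major becomes minor. That makes the inversion a minor second.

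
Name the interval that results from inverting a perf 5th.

P4

The rule of nine gives the new number: 9 − 5 = 4, so a fifth becomes a fourth.
The quality also flips — perfect stays perfect — giving a perfect fourth.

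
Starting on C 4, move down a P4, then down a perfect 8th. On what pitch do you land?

A perfect fourth down from C4 is G3.
Down a perfect octave from G3: G2 (12 semitones down).

G 2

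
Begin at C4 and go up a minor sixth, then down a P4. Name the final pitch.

Eb4

A minor sixth up from C4 is Ab4.
Down a perfect fourth from Ab4: Eb4 (5 semitones down).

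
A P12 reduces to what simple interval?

Subtracting seven from the interval number removes an octave: 12 − 7 = 5.
Quality carries through unchanged, so the simple form is a perfect fifth.

perfect 5th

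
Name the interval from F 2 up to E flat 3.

F to E spans seven letter names (F-G-A-B-C-D-E): a seventh.
F2 to Eb3 is 10 semitones, a half step short of the major seventh (11), so this is minor.

minor 7th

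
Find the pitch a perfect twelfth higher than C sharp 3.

G sharp 4

Counting five letter names plus an octave up from C lands on G.
Moving 19 semitones up from C#3 (the size of a perfect twelfth) reaches G#4.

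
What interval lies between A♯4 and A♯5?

A to A is the same letter name, plus an octave — that makes it an octave of some quality.
A#4 to A#5 is 12 semitones, matching the perfect octave exactly, so the quality is perfect.

perfect octave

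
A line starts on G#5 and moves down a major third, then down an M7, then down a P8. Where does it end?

F3

Down a major third from G#5: E5 (4 semitones down).
A major seventh down from E5 is F4.
A perfect octave down from F4 is F3.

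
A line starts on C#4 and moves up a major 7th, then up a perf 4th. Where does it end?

Up a major seventh from C#4: B#4 (11 semitones up).
Up a perfect fourth from B#4: E#5 (5 semitones up).

E#5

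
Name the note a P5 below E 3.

Counting five letter names down from E lands on A.
Moving 7 semitones down from E3 (the size of a perfect fifth) reaches A2.

A 2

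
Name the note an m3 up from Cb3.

Ebb3

Three letter names up from C: E.
A minor third spans 3 semitones, so from Cb3 the target pitch is Ebb3.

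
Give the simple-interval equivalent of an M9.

Subtracting seven from the interval number removes an octave: 9 − 7 = 2.
Quality carries through unchanged, so the simple form is a major second.

major 2nd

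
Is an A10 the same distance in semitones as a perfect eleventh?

An augmented tenth = 17 semitones = a perfect eleventh; enharmonically equal.

Yes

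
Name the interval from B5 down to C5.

Descending from B5 to C5 is the same interval as ascending C5 to B5.
C to B spans seven letter names (C-D-E-F-G-A-B): a seventh.
C5 to B5 is 11 semitones, matching the major seventh exactly, so the quality is major.

major seventh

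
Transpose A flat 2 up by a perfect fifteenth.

A fifteenth keeps the letter name A, two octaves up from A.
A perfect fifteenth spans 24 semitones, so from Ab2 the target pitch is Ab4.

A flat 4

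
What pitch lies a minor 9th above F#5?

The ninth's letter: F up two letter names plus an octave → G.
Moving 13 semitones up from F#5 (the size of a minor ninth) reaches G6.

G6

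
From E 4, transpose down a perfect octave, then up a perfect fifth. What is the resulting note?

Down a perfect octave from E4: E3 (12 semitones down).
E3 up a perfect fifth → B3 (7 semitones).

B 3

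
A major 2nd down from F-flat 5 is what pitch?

E-double-flat 5

The second takes the letter from F down to E.
Moving 2 semitones down from Fb5 (the size of a major second) reaches Ebb5.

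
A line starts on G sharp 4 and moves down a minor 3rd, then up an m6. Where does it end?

C sharp 5

Down a minor third from G#4: E#4 (3 semitones down).
Up a minor sixth from E#4: C#5 (8 semitones up).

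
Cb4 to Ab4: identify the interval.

major sixth

C to A spans six letter names (C-D-E-F-G-A) — that makes it a sixth of some quality.
Cb4 to Ab4 is 9 semitones, matching the major sixth exactly, so the quality is major.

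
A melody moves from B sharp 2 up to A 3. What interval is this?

B to A spans seven letter names (B-C-D-E-F-G-A): a seventh.
B#2 to A3 spans 9 semitones — two semitones narrower than the major seventh (11) — giving a diminished seventh.

d7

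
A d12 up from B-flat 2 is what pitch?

Five letters up from B (plus an octave) reaches F.
A diminished twelfth spans 18 semitones, so from Bb2 the target pitch is Fb4.

F-flat 4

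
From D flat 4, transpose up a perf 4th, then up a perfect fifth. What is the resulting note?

D flat 5

Up a perfect fourth from Db4: Gb4 (5 semitones up).
Up a perfect fifth from Gb4: Db5 (7 semitones up).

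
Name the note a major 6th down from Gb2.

Counting six letter names down from G lands on B.
A major sixth is 9 semitones; 9 semitones down from Gb2 gives Bbb1.

Bbb1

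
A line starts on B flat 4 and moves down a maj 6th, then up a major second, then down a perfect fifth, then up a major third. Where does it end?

C 4

Bb4 down a major sixth → Db4 (9 semitones).
Up a major second from Db4: Eb4 (2 semitones up).
Down a perfect fifth from Eb4: Ab3 (7 semitones down).
Ab3 up a major third → C4 (4 semitones).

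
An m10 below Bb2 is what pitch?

G1

The tenth's letter: B down three letter names plus an octave → G.
A minor tenth spans 15 semitones, so from Bb2 the target pitch is G1.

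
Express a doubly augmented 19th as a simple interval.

Each octave removed subtracts seven from the number: 19 − 14 = 5.
Quality carries through unchanged, so the simple form is a doubly augmented fifth.

doubly augmented 5th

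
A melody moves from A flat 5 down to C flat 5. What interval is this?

Descending from Ab5 to Cb5 is the same interval as ascending Cb5 to Ab5.
C to A spans six letter names (C-D-E-F-G-A), so the interval is some kind of sixth.
The major sixth spans 9 semitones, and Cb5 to Ab5 is exactly 9 semitones — so this is a major sixth.

M6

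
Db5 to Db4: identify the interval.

Descending from Db5 to Db4 is the same interval as ascending Db4 to Db5.
D to D is the same letter name, plus an octave — that makes it an octave of some quality.
Db4 to Db5 is 12 semitones, matching the perfect octave exactly, so the quality is perfect.

perfect octave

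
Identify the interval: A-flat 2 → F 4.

A to F spans six letter names (A-B-C-D-E-F), plus an octave — that makes it a thirteenth of some quality.
Counting semitones, Ab2→F4 is 21, which is the major thirteenth.
(Equivalently, a compound major sixth: a major sixth plus an octave.)

major thirteenth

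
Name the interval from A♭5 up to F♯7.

A13

A to F spans six letter names (A-B-C-D-E-F), plus an octave, so the interval is some kind of thirteenth.
Ab5 to F#7 spans 22 semitones — one semitone wider than the major thirteenth (21) — giving an augmented thirteenth.
(Equivalently, a compound augmented sixth: an augmented sixth plus an octave.)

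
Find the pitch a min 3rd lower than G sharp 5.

Counting three letter names down from G lands on E.
Moving 3 semitones down from G#5 (the size of a minor third) reaches E#5.

E sharp 5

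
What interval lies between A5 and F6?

A to F spans six letter names (A-B-C-D-E-F) — that makes it a sixth of some quality.
A major sixth would be 9 semitones, but A5 to F6 is 8 — one semitone narrower, making it a minor sixth.

minor 6th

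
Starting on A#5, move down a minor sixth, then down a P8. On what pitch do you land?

C##4

Down a minor sixth from A#5: C##5 (8 semitones down).
A perfect octave down from C##5 is C##4.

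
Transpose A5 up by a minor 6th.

The sixth takes the letter from A up to F.
A minor sixth is 8 semitones; 8 semitones up from A5 gives F6.

F6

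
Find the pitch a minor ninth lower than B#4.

The ninth's letter: B down two letter names plus an octave → A.
A minor ninth spans 13 semitones, so from B#4 the target pitch is A##3.

A##3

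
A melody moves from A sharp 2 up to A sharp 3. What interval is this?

perfect octave

A to A is the same letter name, plus an octave — that makes it an octave of some quality.
The perfect octave spans 12 semitones, and A#2 to A#3 is exactly 12 semitones — so this is a perfect octave.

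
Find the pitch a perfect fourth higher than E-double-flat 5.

Counting four letter names up from E lands on A.
Moving 5 semitones up from Ebb5 (the size of a perfect fourth) reaches Abb5.

A-double-flat 5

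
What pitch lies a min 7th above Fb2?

Ebb3

Counting seven letter names up from F lands on E.
A minor seventh spans 10 semitones, so from Fb2 the target pitch is Ebb3.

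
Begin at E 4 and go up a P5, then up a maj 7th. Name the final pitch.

E4 up a perfect fifth → B4 (7 semitones).
B4 up a major seventh → A#5 (11 semitones).

A sharp 5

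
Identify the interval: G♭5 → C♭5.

Descending from Gb5 to Cb5 is the same interval as ascending Cb5 to Gb5.
C to G spans five letter names (C-D-E-F-G) — that makes it a fifth of some quality.
Counting semitones, Cb5→Gb5 is 7, which is the perfect fifth.

P5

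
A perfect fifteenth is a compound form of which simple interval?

Each octave removed subtracts seven from the number: 15 − 7 = 8.
So a perfect fifteenth is an octave plus a perfect octave. The quality is unchanged.

P8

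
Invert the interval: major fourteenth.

m2

First reduce the compound major fourteenth to its simple form, a major seventh.
The rule of nine gives the new number: 9 − 7 = 2, so a seventh becomes a second.
And major becomes minor under inversion, so we get a minor second.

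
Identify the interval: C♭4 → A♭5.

major thirteenth

C to A spans six letter names (C-D-E-F-G-A), plus an octave — that makes it a thirteenth of some quality.
Counting semitones, Cb4→Ab5 is 21, which is the major thirteenth.
(Equivalently, a compound major sixth: a major sixth plus an octave.)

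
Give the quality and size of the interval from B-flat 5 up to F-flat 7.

d12

B to F spans five letter names (B-C-D-E-F), plus an octave — that makes it a twelfth of some quality.
The perfect twelfth is 19 semitones; here we have 18, one semitone narrower: diminished.
(Equivalently, a compound diminished fifth: a diminished fifth plus an octave.)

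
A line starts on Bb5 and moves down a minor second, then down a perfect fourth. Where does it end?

E5

A minor second down from Bb5 is A5.
A5 down a perfect fourth → E5 (5 semitones).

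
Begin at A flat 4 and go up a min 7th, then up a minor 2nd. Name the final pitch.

A double-flat 5

Up a minor seventh from Ab4: Gb5 (10 semitones up).
Up a minor second from Gb5: Abb5 (1 semitone up).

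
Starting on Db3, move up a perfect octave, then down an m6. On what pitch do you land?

F3

Db3 up a perfect octave → Db4 (12 semitones).
Db4 down a minor sixth → F3 (8 semitones).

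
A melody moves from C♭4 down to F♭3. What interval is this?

Descending from Cb4 to Fb3 is the same interval as ascending Fb3 to Cb4.
F to C spans five letter names (F-G-A-B-C), so the interval is some kind of fifth.
Counting semitones, Fb3→Cb4 is 7, which is the perfect fifth.

P5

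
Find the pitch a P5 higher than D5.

A5

Counting five letter names up from D lands on A.
A perfect fifth spans 7 semitones, so from D5 the target pitch is A5.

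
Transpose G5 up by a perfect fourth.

Four letter names up from G: C.
A perfect fourth spans 5 semitones, so from G5 the target pitch is C6.

C6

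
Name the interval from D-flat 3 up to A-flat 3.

D to A spans five letter names (D-E-F-G-A): a fifth.
Db3 to Ab3 is 7 semitones, matching the perfect fifth exactly, so the quality is perfect.

P5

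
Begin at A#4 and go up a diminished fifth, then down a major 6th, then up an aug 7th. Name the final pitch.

F##5

A diminished fifth up from A#4 is E5.
A major sixth down from E5 is G4.
G4 up an augmented seventh → F##5 (12 semitones).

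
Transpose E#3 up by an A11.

A##4

The eleventh's letter: E up four letter names plus an octave → A.
An augmented eleventh is 18 semitones; 18 semitones up from E#3 gives A##4.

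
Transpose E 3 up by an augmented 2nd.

Two letter names up from E: F.
An augmented second spans 3 semitones, so from E3 the target pitch is F##3.

F double-sharp 3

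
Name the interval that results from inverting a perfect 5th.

Interval numbers invert to sum to nine: 5 + 4 = 9, so a fifth inverts to a fourth.
Quality inverts too: perfect stays perfect. That makes the inversion a perfect fourth.

P4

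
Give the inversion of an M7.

Inverted interval numbers add to nine, so a seventh pairs with a second (7 + 2 = 9).
Quality inverts too: major becomes minor. That makes the inversion a minor second.

m2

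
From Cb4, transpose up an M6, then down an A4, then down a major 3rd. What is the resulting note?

Cb4 up a major sixth → Ab4 (9 semitones).
Ab4 down an augmented fourth → Ebb4 (6 semitones).
Down a major third from Ebb4: Cbb4 (4 semitones down).

Cbb4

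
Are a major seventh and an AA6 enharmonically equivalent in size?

A major seventh spans 11 semitones, and a doubly augmented sixth also spans 11 semitones — they're enharmonic.

Yes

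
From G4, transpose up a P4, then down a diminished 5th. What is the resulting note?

A perfect fourth up from G4 is C5.
Down a diminished fifth from C5: F#4 (6 semitones down).

F#4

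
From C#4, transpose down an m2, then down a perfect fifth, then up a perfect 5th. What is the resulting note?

A minor second down from C#4 is B#3.
Down a perfect fifth from B#3: E#3 (7 semitones down).
E#3 up a perfect fifth → B#3 (7 semitones).

B#3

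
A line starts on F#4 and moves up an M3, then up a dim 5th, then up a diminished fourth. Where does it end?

F#4 up a major third → A#4 (4 semitones).
A diminished fifth up from A#4 is E5.
Up a diminished fourth from E5: Ab5 (4 semitones up).

Ab5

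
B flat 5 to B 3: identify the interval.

diminished fifteenth

Descending from Bb5 to B3 is the same interval as ascending B3 to Bb5.
B to B is the same letter name, plus 2 octaves: a fifteenth.
The perfect fifteenth is 24 semitones; here we have 23, one semitone narrower: diminished.
(Equivalently, a compound diminished octave: a diminished octave plus an octave.)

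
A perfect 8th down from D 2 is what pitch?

The letter stays D (same as the start), shifted an octave down.
A perfect octave is 12 semitones; 12 semitones down from D2 gives D1.

D 1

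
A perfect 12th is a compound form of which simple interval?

P5

Take out an octave (7 from the number): 12 − 7 = 5.
Quality carries through unchanged, so the simple form is a perfect fifth.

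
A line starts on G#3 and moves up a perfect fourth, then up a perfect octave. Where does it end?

A perfect fourth up from G#3 is C#4.
Up a perfect octave from C#4: C#5 (12 semitones up).

C#5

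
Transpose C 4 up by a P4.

F 4

The fourth takes the letter from C up to F.
A perfect fourth spans 5 semitones, so from C4 the target pitch is F4.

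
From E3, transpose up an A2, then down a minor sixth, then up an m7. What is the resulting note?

E3 up an augmented second → F##3 (3 semitones).
F##3 down a minor sixth → A##2 (8 semitones).
A##2 up a minor seventh → G##3 (10 semitones).

G##3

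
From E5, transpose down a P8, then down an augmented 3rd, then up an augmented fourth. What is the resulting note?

F4

Down a perfect octave from E5: E4 (12 semitones down).
Down an augmented third from E4: Cb4 (5 semitones down).
An augmented fourth up from Cb4 is F4.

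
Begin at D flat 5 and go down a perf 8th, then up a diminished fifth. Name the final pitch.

A perfect octave down from Db5 is Db4.
Up a diminished fifth from Db4: Abb4 (6 semitones up).

A double-flat 4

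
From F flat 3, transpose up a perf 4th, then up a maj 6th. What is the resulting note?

A perfect fourth up from Fb3 is Bbb3.
Bbb3 up a major sixth → Gb4 (9 semitones).

G flat 4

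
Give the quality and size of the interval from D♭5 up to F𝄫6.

d10

D to F spans three letter names (D-E-F), plus an octave, so the interval is some kind of tenth.
The major tenth is 16 semitones; here we have 14, two semitones narrower: diminished.
(Equivalently, a compound diminished third: a diminished third plus an octave.)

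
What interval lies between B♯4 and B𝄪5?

A8

B to B is the same letter name, plus an octave — that makes it an octave of some quality.
The perfect octave is 12 semitones; here we have 13, one semitone wider: augmented.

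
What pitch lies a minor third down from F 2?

Three letter names down from F: D.
A minor third spans 3 semitones, so from F2 the target pitch is D2.

D 2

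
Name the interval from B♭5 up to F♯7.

B to F spans five letter names (B-C-D-E-F), plus an octave, so the interval is some kind of twelfth.
Bb5 to F#7 spans 20 semitones — one semitone wider than the perfect twelfth (19) — giving an augmented twelfth.
(Equivalently, a compound augmented fifth: an augmented fifth plus an octave.)

A12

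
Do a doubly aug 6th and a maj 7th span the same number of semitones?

Yes

A doubly augmented sixth = 11 semitones = a major seventh; enharmonically equal.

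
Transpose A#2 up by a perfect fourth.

D#3

The fourth takes the letter from A up to D.
A perfect fourth is 5 semitones; 5 semitones up from A#2 gives D#3.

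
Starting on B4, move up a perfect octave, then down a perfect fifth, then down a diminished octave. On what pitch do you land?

A perfect octave up from B4 is B5.
Down a perfect fifth from B5: E5 (7 semitones down).
Down a diminished octave from E5: E#4 (11 semitones down).

E#4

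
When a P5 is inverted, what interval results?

Interval numbers invert to sum to nine: 5 + 4 = 9, so a fifth inverts to a fourth.
Quality inverts too: perfect stays perfect. That makes the inversion a perfect fourth.

perfect fourth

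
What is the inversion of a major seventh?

minor second

Inverted interval numbers add to nine, so a seventh pairs with a second (7 + 2 = 9).
Quality inverts too: major becomes minor. That makes the inversion a minor second.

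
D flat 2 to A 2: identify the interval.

D to A spans five letter names (D-E-F-G-A): a fifth.
A perfect fifth would be 7 semitones; Db2 to A2 is 8, one semitone wider, so the interval is augmented.

augmented fifth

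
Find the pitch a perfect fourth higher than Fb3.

Four letter names up from F: B.
A perfect fourth spans 5 semitones, so from Fb3 the target pitch is Bbb3.

Bbb3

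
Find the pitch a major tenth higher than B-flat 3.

D 5

Three letters up from B (plus an octave) reaches D.
A major tenth spans 16 semitones, so from Bb3 the target pitch is D5.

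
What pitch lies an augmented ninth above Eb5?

Two letters up from E (plus an octave) reaches F.
An augmented ninth is 15 semitones; 15 semitones up from Eb5 gives F#6.

F#6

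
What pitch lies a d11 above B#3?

E5

Four letters up from B (plus an octave) reaches E.
Moving 16 semitones up from B#3 (the size of a diminished eleventh) reaches E5.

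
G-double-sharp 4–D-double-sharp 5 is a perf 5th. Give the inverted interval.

Interval numbers invert to sum to nine: 5 + 4 = 9, so a fifth inverts to a fourth.
The quality also flips — perfect stays perfect — giving a perfect fourth.

perfect 4th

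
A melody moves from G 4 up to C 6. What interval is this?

perfect 11th

G to C spans four letter names (G-A-B-C), plus an octave: an eleventh.
G4 to C6 is 17 semitones, matching the perfect eleventh exactly, so the quality is perfect.
(Equivalently, a compound perfect fourth: a perfect fourth plus an octave.)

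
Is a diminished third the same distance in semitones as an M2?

Yes

A diminished third spans 2 semitones, and a major second also spans 2 semitones — they're enharmonic.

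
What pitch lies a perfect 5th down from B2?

E2

Five letter names down from B: E.
A perfect fifth spans 7 semitones, so from B2 the target pitch is E2.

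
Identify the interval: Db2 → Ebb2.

D to E spans two letter names (D-E), so the interval is some kind of second.
At 1 semitone, Db2→Ebb2 falls one short of a major second: minor.

minor second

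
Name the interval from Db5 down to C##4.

Descending from Db5 to C##4 is the same interval as ascending C##4 to Db5.
C to D spans two letter names (C-D), plus an octave — that makes it a ninth of some quality.
C##4 to Db5 spans 11 semitones — three semitones narrower than the major ninth (14) — giving a doubly diminished ninth.

dd9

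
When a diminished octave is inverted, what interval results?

augmented unison

Interval numbers invert to sum to nine: 8 + 1 = 9, so an octave inverts to a unison.
And diminished becomes augmented under inversion, so we get an augmented unison.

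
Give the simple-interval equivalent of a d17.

diminished 3rd

Each octave removed subtracts seven from the number: 17 − 14 = 3.
Quality carries through unchanged, so the simple form is a diminished third.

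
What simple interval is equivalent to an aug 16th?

augmented second

Each octave removed subtracts seven from the number: 16 − 14 = 2.
That makes an augmented sixteenth a compound augmented second — 2 octaves plus an augmented second.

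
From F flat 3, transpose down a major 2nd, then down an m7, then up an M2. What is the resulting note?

Down a major second from Fb3: Ebb3 (2 semitones down).
A minor seventh down from Ebb3 is Fb2.
A major second up from Fb2 is Gb2.

G flat 2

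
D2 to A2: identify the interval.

D to A spans five letter names (D-E-F-G-A), so the interval is some kind of fifth.
Counting semitones, D2→A2 is 7, which is the perfect fifth.

perfect fifth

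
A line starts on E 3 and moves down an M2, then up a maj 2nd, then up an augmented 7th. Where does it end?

D double-sharp 4

A major second down from E3 is D3.
Up a major second from D3: E3 (2 semitones up).
Up an augmented seventh from E3: D##4 (12 semitones up).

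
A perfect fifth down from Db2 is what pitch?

The fifth takes the letter from D down to G.
A perfect fifth spans 7 semitones, so from Db2 the target pitch is Gb1.

Gb1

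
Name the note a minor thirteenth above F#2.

D4

Six letters up from F (plus an octave) reaches D.
Moving 20 semitones up from F#2 (the size of a minor thirteenth) reaches D4.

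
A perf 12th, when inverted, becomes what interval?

perfect 4th

First reduce the compound perfect twelfth to its simple form, a perfect fifth.
Interval numbers invert to sum to nine: 5 + 4 = 9, so a fifth inverts to a fourth.
The quality also flips — perfect stays perfect — giving a perfect fourth.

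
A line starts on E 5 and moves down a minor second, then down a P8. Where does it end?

Down a minor second from E5: D#5 (1 semitone down).
Down a perfect octave from D#5: D#4 (12 semitones down).

D sharp 4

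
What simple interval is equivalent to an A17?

A3

Take out 2 octaves (14 from the number): 17 − 14 = 3.
Quality carries through unchanged, so the simple form is an augmented third.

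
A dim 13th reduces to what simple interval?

Subtracting seven from the interval number removes an octave: 13 − 7 = 6.
So a diminished thirteenth is an octave plus a diminished sixth. The quality is unchanged.

d6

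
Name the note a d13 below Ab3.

Counting six letter names plus an octave down from A lands on C.
A diminished thirteenth is 19 semitones; 19 semitones down from Ab3 gives C#2.

C#2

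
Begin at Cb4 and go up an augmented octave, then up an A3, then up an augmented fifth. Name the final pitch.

B##5

Up an augmented octave from Cb4: C5 (13 semitones up).
C5 up an augmented third → E#5 (5 semitones).
An augmented fifth up from E#5 is B##5.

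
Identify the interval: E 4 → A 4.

P4

E to A spans four letter names (E-F-G-A): a fourth.
The perfect fourth spans 5 semitones, and E4 to A4 is exactly 5 semitones — so this is a perfect fourth.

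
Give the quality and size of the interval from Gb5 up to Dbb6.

diminished fifth

G to D spans five letter names (G-A-B-C-D), so the interval is some kind of fifth.
The perfect fifth is 7 semitones; here we have 6, one semitone narrower: diminished.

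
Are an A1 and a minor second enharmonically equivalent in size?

An augmented unison = 1 semitone = a minor second; enharmonically equal.

Yes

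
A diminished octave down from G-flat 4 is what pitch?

The letter stays G (same as the start), shifted an octave down.
A diminished octave spans 11 semitones, so from Gb4 the target pitch is G3.

G 3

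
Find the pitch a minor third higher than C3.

Eb3

Three letter names up from C: E.
Moving 3 semitones up from C3 (the size of a minor third) reaches Eb3.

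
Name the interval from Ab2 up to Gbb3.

A to G spans seven letter names (A-B-C-D-E-F-G): a seventh.
The major seventh is 11 semitones; here we have 9, two semitones narrower: diminished.

d7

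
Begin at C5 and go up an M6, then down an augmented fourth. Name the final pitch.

Up a major sixth from C5: A5 (9 semitones up).
A5 down an augmented fourth → Eb5 (6 semitones).

Eb5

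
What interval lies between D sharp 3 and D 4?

D to D is the same letter name, plus an octave: an octave.
D#3 to D4 spans 11 semitones — one semitone narrower than the perfect octave (12) — giving a diminished octave.

diminished octave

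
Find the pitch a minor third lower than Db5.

The third takes the letter from D down to B.
A minor third is 3 semitones; 3 semitones down from Db5 gives Bb4.

Bb4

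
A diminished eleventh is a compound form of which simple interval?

Subtracting seven from the interval number removes an octave: 11 − 7 = 4.
So a diminished eleventh is an octave plus a diminished fourth. The quality is unchanged.

d4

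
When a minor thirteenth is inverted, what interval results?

M3

First reduce the compound minor thirteenth to its simple form, a minor sixth.
Interval numbers invert to sum to nine: 6 + 3 = 9, so a sixth inverts to a third.
The quality also flips — minor becomes major — giving a major third.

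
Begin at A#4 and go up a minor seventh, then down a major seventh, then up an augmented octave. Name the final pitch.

A#5

A minor seventh up from A#4 is G#5.
G#5 down a major seventh → A4 (11 semitones).
An augmented octave up from A4 is A#5.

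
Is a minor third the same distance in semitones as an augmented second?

Yes

A minor third = 3 semitones = an augmented second; enharmonically equal.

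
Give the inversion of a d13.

First reduce the compound diminished thirteenth to its simple form, a diminished sixth.
Interval numbers invert to sum to nine: 6 + 3 = 9, so a sixth inverts to a third.
And diminished becomes augmented under inversion, so we get an augmented third.

augmented 3rd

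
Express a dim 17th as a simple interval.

diminished 3rd

Each octave removed subtracts seven from the number: 17 − 14 = 3.
Quality carries through unchanged, so the simple form is a diminished third.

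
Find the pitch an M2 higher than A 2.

The second takes the letter from A up to B.
Moving 2 semitones up from A2 (the size of a major second) reaches B2.

B 2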